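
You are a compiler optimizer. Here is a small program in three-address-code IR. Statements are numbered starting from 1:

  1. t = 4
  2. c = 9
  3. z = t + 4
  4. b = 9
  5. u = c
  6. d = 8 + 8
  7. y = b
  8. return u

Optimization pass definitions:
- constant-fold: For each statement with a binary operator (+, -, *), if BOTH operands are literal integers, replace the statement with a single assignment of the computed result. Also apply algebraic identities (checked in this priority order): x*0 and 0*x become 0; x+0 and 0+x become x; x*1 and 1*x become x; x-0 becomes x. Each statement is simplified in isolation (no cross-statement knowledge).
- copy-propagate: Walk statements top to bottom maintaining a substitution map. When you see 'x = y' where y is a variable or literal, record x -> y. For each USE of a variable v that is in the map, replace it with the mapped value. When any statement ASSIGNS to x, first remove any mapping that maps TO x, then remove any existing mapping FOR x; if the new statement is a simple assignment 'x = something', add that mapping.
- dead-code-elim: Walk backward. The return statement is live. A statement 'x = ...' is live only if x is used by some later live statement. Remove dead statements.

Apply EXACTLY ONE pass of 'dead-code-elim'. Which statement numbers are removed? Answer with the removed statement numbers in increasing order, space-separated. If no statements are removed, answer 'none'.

Answer: 1 3 4 6 7

Derivation:
Backward liveness scan:
Stmt 1 't = 4': DEAD (t not in live set [])
Stmt 2 'c = 9': KEEP (c is live); live-in = []
Stmt 3 'z = t + 4': DEAD (z not in live set ['c'])
Stmt 4 'b = 9': DEAD (b not in live set ['c'])
Stmt 5 'u = c': KEEP (u is live); live-in = ['c']
Stmt 6 'd = 8 + 8': DEAD (d not in live set ['u'])
Stmt 7 'y = b': DEAD (y not in live set ['u'])
Stmt 8 'return u': KEEP (return); live-in = ['u']
Removed statement numbers: [1, 3, 4, 6, 7]
Surviving IR:
  c = 9
  u = c
  return u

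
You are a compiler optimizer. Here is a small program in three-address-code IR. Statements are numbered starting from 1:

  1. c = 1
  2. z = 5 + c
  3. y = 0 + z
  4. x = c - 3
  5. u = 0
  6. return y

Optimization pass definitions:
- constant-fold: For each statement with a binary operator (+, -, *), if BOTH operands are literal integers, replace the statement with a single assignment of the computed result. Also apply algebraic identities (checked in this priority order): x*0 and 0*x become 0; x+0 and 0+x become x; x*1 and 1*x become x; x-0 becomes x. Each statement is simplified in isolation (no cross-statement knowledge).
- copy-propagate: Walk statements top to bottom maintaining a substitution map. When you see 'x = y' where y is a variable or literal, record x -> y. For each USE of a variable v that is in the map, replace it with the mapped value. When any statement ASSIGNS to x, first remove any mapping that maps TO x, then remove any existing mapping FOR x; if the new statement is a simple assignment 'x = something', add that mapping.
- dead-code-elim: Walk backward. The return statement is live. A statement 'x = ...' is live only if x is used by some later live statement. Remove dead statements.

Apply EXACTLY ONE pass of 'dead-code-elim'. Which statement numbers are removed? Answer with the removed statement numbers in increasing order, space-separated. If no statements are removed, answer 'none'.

Backward liveness scan:
Stmt 1 'c = 1': KEEP (c is live); live-in = []
Stmt 2 'z = 5 + c': KEEP (z is live); live-in = ['c']
Stmt 3 'y = 0 + z': KEEP (y is live); live-in = ['z']
Stmt 4 'x = c - 3': DEAD (x not in live set ['y'])
Stmt 5 'u = 0': DEAD (u not in live set ['y'])
Stmt 6 'return y': KEEP (return); live-in = ['y']
Removed statement numbers: [4, 5]
Surviving IR:
  c = 1
  z = 5 + c
  y = 0 + z
  return y

Answer: 4 5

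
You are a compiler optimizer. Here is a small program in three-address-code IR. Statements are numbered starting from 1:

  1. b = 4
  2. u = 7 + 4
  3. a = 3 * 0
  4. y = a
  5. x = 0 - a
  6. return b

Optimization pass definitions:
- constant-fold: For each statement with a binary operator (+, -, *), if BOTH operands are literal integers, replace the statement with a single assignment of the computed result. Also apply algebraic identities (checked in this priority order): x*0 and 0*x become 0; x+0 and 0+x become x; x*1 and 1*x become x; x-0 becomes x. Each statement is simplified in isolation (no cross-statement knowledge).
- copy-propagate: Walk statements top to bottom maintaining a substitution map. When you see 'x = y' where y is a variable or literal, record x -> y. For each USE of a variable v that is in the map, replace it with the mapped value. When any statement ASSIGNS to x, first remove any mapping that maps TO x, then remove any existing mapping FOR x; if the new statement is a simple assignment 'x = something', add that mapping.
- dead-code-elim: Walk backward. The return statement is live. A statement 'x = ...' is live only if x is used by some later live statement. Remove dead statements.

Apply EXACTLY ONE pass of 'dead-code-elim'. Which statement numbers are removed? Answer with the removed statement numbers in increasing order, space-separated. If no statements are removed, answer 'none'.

Answer: 2 3 4 5

Derivation:
Backward liveness scan:
Stmt 1 'b = 4': KEEP (b is live); live-in = []
Stmt 2 'u = 7 + 4': DEAD (u not in live set ['b'])
Stmt 3 'a = 3 * 0': DEAD (a not in live set ['b'])
Stmt 4 'y = a': DEAD (y not in live set ['b'])
Stmt 5 'x = 0 - a': DEAD (x not in live set ['b'])
Stmt 6 'return b': KEEP (return); live-in = ['b']
Removed statement numbers: [2, 3, 4, 5]
Surviving IR:
  b = 4
  return b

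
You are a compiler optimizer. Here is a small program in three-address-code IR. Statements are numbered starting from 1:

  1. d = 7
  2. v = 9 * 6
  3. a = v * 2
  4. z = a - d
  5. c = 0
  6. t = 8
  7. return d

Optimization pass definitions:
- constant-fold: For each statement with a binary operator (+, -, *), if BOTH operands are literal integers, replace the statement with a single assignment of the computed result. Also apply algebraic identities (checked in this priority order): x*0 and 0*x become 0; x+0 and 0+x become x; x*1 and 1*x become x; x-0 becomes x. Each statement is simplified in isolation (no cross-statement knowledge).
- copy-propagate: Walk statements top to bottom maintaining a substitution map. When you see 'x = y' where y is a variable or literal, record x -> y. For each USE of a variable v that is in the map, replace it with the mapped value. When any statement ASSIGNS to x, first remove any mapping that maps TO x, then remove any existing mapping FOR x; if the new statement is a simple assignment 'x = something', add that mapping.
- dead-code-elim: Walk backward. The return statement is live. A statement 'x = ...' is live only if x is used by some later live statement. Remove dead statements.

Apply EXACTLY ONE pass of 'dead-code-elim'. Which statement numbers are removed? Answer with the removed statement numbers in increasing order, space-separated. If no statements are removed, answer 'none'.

Answer: 2 3 4 5 6

Derivation:
Backward liveness scan:
Stmt 1 'd = 7': KEEP (d is live); live-in = []
Stmt 2 'v = 9 * 6': DEAD (v not in live set ['d'])
Stmt 3 'a = v * 2': DEAD (a not in live set ['d'])
Stmt 4 'z = a - d': DEAD (z not in live set ['d'])
Stmt 5 'c = 0': DEAD (c not in live set ['d'])
Stmt 6 't = 8': DEAD (t not in live set ['d'])
Stmt 7 'return d': KEEP (return); live-in = ['d']
Removed statement numbers: [2, 3, 4, 5, 6]
Surviving IR:
  d = 7
  return d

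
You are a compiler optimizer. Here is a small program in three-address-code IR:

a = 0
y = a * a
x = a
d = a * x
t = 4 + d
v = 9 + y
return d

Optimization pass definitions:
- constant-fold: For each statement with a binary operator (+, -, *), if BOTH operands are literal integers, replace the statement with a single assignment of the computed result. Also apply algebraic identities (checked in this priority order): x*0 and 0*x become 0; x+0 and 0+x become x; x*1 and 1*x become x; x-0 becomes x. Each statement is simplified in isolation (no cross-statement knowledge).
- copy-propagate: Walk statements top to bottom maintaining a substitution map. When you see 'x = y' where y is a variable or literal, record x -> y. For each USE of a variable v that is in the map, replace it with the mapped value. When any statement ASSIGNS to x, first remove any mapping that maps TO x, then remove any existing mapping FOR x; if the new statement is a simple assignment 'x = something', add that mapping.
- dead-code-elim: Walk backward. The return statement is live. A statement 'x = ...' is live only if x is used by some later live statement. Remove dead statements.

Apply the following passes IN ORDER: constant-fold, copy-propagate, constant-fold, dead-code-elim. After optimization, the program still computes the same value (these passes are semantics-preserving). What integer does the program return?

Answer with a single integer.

Initial IR:
  a = 0
  y = a * a
  x = a
  d = a * x
  t = 4 + d
  v = 9 + y
  return d
After constant-fold (7 stmts):
  a = 0
  y = a * a
  x = a
  d = a * x
  t = 4 + d
  v = 9 + y
  return d
After copy-propagate (7 stmts):
  a = 0
  y = 0 * 0
  x = 0
  d = 0 * 0
  t = 4 + d
  v = 9 + y
  return d
After constant-fold (7 stmts):
  a = 0
  y = 0
  x = 0
  d = 0
  t = 4 + d
  v = 9 + y
  return d
After dead-code-elim (2 stmts):
  d = 0
  return d
Evaluate:
  a = 0  =>  a = 0
  y = a * a  =>  y = 0
  x = a  =>  x = 0
  d = a * x  =>  d = 0
  t = 4 + d  =>  t = 4
  v = 9 + y  =>  v = 9
  return d = 0

Answer: 0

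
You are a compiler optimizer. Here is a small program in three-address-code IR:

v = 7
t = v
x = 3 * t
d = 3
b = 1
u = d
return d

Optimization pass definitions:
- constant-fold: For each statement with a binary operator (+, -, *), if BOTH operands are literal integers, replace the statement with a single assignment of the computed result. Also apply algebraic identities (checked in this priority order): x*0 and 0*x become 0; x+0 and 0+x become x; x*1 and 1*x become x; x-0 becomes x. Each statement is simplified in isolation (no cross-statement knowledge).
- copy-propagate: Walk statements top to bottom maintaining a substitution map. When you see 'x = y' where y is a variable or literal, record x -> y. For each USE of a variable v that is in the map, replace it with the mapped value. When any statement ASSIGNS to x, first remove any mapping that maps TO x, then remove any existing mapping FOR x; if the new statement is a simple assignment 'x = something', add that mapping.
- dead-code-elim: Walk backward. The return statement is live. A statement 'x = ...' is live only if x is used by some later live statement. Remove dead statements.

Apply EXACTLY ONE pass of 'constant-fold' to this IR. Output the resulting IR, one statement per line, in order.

Applying constant-fold statement-by-statement:
  [1] v = 7  (unchanged)
  [2] t = v  (unchanged)
  [3] x = 3 * t  (unchanged)
  [4] d = 3  (unchanged)
  [5] b = 1  (unchanged)
  [6] u = d  (unchanged)
  [7] return d  (unchanged)
Result (7 stmts):
  v = 7
  t = v
  x = 3 * t
  d = 3
  b = 1
  u = d
  return d

Answer: v = 7
t = v
x = 3 * t
d = 3
b = 1
u = d
return d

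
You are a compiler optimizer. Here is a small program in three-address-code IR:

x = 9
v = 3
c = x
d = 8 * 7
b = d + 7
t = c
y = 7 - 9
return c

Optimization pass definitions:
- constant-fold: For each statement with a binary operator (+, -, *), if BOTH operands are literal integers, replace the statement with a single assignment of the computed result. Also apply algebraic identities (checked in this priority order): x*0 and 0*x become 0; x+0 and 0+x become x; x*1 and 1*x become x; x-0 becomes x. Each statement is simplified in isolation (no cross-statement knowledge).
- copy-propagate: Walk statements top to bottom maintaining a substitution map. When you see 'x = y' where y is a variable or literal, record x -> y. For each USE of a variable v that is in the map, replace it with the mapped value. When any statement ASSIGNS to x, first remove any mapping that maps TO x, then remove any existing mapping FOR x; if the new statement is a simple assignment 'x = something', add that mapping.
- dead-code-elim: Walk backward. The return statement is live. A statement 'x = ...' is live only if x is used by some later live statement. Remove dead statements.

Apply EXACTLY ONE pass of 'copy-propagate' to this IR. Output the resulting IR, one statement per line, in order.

Answer: x = 9
v = 3
c = 9
d = 8 * 7
b = d + 7
t = 9
y = 7 - 9
return 9

Derivation:
Applying copy-propagate statement-by-statement:
  [1] x = 9  (unchanged)
  [2] v = 3  (unchanged)
  [3] c = x  -> c = 9
  [4] d = 8 * 7  (unchanged)
  [5] b = d + 7  (unchanged)
  [6] t = c  -> t = 9
  [7] y = 7 - 9  (unchanged)
  [8] return c  -> return 9
Result (8 stmts):
  x = 9
  v = 3
  c = 9
  d = 8 * 7
  b = d + 7
  t = 9
  y = 7 - 9
  return 9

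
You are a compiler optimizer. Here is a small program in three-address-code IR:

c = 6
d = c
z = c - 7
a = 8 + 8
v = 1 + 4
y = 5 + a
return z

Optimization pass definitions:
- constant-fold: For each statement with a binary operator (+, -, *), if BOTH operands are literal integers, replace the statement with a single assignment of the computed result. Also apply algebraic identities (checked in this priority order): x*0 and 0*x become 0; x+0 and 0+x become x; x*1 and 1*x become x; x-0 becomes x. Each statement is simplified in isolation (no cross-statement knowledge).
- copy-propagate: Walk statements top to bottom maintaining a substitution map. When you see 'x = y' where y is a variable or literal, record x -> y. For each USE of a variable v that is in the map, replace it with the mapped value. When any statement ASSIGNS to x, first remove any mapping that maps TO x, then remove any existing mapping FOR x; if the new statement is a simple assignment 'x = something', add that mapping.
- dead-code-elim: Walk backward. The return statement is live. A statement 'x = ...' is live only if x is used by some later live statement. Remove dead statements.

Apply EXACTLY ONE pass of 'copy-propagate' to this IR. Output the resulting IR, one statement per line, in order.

Answer: c = 6
d = 6
z = 6 - 7
a = 8 + 8
v = 1 + 4
y = 5 + a
return z

Derivation:
Applying copy-propagate statement-by-statement:
  [1] c = 6  (unchanged)
  [2] d = c  -> d = 6
  [3] z = c - 7  -> z = 6 - 7
  [4] a = 8 + 8  (unchanged)
  [5] v = 1 + 4  (unchanged)
  [6] y = 5 + a  (unchanged)
  [7] return z  (unchanged)
Result (7 stmts):
  c = 6
  d = 6
  z = 6 - 7
  a = 8 + 8
  v = 1 + 4
  y = 5 + a
  return z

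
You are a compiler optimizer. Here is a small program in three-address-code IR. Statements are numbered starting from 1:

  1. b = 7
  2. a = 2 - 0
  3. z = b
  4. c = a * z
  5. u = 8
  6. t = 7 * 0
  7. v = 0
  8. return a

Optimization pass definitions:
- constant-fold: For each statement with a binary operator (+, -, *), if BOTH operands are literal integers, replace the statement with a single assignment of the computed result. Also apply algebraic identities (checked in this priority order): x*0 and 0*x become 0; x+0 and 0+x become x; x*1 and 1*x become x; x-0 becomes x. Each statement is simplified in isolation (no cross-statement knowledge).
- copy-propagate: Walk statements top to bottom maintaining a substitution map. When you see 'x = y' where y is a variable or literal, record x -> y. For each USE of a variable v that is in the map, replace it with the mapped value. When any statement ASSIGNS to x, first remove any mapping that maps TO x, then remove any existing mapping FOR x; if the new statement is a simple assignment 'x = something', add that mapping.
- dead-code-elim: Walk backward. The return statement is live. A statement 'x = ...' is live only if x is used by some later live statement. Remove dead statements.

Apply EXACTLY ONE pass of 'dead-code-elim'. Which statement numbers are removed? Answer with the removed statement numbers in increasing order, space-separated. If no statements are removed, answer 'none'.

Backward liveness scan:
Stmt 1 'b = 7': DEAD (b not in live set [])
Stmt 2 'a = 2 - 0': KEEP (a is live); live-in = []
Stmt 3 'z = b': DEAD (z not in live set ['a'])
Stmt 4 'c = a * z': DEAD (c not in live set ['a'])
Stmt 5 'u = 8': DEAD (u not in live set ['a'])
Stmt 6 't = 7 * 0': DEAD (t not in live set ['a'])
Stmt 7 'v = 0': DEAD (v not in live set ['a'])
Stmt 8 'return a': KEEP (return); live-in = ['a']
Removed statement numbers: [1, 3, 4, 5, 6, 7]
Surviving IR:
  a = 2 - 0
  return a

Answer: 1 3 4 5 6 7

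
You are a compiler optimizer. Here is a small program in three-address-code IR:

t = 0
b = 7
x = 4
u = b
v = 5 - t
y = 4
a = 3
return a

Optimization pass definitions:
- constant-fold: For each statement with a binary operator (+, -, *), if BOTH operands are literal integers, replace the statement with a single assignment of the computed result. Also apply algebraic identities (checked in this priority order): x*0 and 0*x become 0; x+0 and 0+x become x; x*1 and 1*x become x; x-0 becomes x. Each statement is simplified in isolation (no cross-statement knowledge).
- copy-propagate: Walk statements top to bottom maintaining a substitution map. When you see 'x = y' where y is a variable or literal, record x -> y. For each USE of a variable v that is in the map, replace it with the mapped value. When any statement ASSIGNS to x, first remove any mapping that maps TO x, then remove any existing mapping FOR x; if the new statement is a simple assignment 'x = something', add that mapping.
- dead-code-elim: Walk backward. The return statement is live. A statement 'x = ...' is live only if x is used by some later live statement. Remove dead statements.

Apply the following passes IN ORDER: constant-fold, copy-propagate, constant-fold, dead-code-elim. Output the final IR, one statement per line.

Initial IR:
  t = 0
  b = 7
  x = 4
  u = b
  v = 5 - t
  y = 4
  a = 3
  return a
After constant-fold (8 stmts):
  t = 0
  b = 7
  x = 4
  u = b
  v = 5 - t
  y = 4
  a = 3
  return a
After copy-propagate (8 stmts):
  t = 0
  b = 7
  x = 4
  u = 7
  v = 5 - 0
  y = 4
  a = 3
  return 3
After constant-fold (8 stmts):
  t = 0
  b = 7
  x = 4
  u = 7
  v = 5
  y = 4
  a = 3
  return 3
After dead-code-elim (1 stmts):
  return 3

Answer: return 3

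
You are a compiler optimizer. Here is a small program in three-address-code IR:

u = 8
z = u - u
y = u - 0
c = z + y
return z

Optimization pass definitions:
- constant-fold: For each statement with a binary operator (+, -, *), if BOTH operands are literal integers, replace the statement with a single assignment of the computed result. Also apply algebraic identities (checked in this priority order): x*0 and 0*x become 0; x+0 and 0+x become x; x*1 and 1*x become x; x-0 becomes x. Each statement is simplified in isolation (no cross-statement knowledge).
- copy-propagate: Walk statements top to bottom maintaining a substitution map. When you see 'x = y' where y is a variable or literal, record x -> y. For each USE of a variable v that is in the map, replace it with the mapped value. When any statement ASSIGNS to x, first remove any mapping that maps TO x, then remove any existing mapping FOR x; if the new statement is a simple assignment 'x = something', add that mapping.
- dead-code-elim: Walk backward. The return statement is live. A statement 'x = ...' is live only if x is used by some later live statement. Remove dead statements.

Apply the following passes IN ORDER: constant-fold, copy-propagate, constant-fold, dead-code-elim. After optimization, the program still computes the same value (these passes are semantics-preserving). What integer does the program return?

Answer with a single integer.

Answer: 0

Derivation:
Initial IR:
  u = 8
  z = u - u
  y = u - 0
  c = z + y
  return z
After constant-fold (5 stmts):
  u = 8
  z = u - u
  y = u
  c = z + y
  return z
After copy-propagate (5 stmts):
  u = 8
  z = 8 - 8
  y = 8
  c = z + 8
  return z
After constant-fold (5 stmts):
  u = 8
  z = 0
  y = 8
  c = z + 8
  return z
After dead-code-elim (2 stmts):
  z = 0
  return z
Evaluate:
  u = 8  =>  u = 8
  z = u - u  =>  z = 0
  y = u - 0  =>  y = 8
  c = z + y  =>  c = 8
  return z = 0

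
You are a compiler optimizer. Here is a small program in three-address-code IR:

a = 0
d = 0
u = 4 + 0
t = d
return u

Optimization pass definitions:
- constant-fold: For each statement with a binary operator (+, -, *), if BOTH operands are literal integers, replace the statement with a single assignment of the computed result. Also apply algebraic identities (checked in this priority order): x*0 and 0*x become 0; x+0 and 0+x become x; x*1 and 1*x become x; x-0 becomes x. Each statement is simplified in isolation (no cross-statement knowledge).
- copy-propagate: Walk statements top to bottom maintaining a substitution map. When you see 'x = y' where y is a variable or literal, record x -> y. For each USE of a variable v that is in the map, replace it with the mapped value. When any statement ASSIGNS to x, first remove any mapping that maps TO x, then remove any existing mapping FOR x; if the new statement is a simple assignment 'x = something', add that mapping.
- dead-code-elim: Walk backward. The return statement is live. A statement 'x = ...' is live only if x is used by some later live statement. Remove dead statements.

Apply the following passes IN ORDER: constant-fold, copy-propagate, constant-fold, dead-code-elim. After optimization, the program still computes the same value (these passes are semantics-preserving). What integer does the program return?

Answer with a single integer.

Answer: 4

Derivation:
Initial IR:
  a = 0
  d = 0
  u = 4 + 0
  t = d
  return u
After constant-fold (5 stmts):
  a = 0
  d = 0
  u = 4
  t = d
  return u
After copy-propagate (5 stmts):
  a = 0
  d = 0
  u = 4
  t = 0
  return 4
After constant-fold (5 stmts):
  a = 0
  d = 0
  u = 4
  t = 0
  return 4
After dead-code-elim (1 stmts):
  return 4
Evaluate:
  a = 0  =>  a = 0
  d = 0  =>  d = 0
  u = 4 + 0  =>  u = 4
  t = d  =>  t = 0
  return u = 4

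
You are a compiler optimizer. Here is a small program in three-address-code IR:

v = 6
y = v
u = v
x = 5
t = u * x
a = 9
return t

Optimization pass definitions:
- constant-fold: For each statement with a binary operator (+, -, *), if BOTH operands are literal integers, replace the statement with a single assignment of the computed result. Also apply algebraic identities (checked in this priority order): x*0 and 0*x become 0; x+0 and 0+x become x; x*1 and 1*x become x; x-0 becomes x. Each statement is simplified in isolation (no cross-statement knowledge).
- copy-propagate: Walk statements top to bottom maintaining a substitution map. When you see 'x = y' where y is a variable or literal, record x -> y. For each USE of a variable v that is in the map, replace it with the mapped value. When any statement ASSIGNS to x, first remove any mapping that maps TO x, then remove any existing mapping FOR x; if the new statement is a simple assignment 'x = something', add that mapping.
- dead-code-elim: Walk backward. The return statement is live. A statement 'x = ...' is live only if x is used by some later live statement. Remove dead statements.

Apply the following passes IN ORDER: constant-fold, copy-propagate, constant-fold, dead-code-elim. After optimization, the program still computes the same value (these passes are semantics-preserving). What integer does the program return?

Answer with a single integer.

Answer: 30

Derivation:
Initial IR:
  v = 6
  y = v
  u = v
  x = 5
  t = u * x
  a = 9
  return t
After constant-fold (7 stmts):
  v = 6
  y = v
  u = v
  x = 5
  t = u * x
  a = 9
  return t
After copy-propagate (7 stmts):
  v = 6
  y = 6
  u = 6
  x = 5
  t = 6 * 5
  a = 9
  return t
After constant-fold (7 stmts):
  v = 6
  y = 6
  u = 6
  x = 5
  t = 30
  a = 9
  return t
After dead-code-elim (2 stmts):
  t = 30
  return t
Evaluate:
  v = 6  =>  v = 6
  y = v  =>  y = 6
  u = v  =>  u = 6
  x = 5  =>  x = 5
  t = u * x  =>  t = 30
  a = 9  =>  a = 9
  return t = 30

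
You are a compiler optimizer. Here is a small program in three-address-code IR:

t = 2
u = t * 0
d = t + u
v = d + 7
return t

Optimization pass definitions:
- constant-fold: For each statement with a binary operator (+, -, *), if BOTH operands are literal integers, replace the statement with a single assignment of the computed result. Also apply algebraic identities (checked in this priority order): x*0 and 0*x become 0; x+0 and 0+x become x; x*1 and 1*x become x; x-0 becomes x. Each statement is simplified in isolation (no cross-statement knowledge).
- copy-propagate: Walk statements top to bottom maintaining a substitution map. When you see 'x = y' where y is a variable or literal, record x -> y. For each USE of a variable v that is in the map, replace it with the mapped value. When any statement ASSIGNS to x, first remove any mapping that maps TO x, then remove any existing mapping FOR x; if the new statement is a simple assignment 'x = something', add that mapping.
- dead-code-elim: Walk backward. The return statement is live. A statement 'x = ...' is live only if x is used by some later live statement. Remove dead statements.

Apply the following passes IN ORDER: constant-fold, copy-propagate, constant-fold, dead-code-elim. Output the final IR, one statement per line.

Answer: return 2

Derivation:
Initial IR:
  t = 2
  u = t * 0
  d = t + u
  v = d + 7
  return t
After constant-fold (5 stmts):
  t = 2
  u = 0
  d = t + u
  v = d + 7
  return t
After copy-propagate (5 stmts):
  t = 2
  u = 0
  d = 2 + 0
  v = d + 7
  return 2
After constant-fold (5 stmts):
  t = 2
  u = 0
  d = 2
  v = d + 7
  return 2
After dead-code-elim (1 stmts):
  return 2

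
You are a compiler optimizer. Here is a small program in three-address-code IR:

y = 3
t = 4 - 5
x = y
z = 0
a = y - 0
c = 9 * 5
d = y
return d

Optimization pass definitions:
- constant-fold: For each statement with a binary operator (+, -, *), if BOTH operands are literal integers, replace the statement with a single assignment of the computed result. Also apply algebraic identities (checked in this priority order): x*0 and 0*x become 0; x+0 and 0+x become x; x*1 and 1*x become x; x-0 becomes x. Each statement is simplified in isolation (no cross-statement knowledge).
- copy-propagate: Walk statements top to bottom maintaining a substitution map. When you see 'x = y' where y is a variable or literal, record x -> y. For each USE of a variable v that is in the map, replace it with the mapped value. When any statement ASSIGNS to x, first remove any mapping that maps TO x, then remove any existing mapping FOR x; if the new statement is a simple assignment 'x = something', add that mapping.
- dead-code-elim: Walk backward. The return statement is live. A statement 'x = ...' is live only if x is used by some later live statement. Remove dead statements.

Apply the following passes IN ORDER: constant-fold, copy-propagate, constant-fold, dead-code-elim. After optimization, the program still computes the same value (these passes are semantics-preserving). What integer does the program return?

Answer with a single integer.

Initial IR:
  y = 3
  t = 4 - 5
  x = y
  z = 0
  a = y - 0
  c = 9 * 5
  d = y
  return d
After constant-fold (8 stmts):
  y = 3
  t = -1
  x = y
  z = 0
  a = y
  c = 45
  d = y
  return d
After copy-propagate (8 stmts):
  y = 3
  t = -1
  x = 3
  z = 0
  a = 3
  c = 45
  d = 3
  return 3
After constant-fold (8 stmts):
  y = 3
  t = -1
  x = 3
  z = 0
  a = 3
  c = 45
  d = 3
  return 3
After dead-code-elim (1 stmts):
  return 3
Evaluate:
  y = 3  =>  y = 3
  t = 4 - 5  =>  t = -1
  x = y  =>  x = 3
  z = 0  =>  z = 0
  a = y - 0  =>  a = 3
  c = 9 * 5  =>  c = 45
  d = y  =>  d = 3
  return d = 3

Answer: 3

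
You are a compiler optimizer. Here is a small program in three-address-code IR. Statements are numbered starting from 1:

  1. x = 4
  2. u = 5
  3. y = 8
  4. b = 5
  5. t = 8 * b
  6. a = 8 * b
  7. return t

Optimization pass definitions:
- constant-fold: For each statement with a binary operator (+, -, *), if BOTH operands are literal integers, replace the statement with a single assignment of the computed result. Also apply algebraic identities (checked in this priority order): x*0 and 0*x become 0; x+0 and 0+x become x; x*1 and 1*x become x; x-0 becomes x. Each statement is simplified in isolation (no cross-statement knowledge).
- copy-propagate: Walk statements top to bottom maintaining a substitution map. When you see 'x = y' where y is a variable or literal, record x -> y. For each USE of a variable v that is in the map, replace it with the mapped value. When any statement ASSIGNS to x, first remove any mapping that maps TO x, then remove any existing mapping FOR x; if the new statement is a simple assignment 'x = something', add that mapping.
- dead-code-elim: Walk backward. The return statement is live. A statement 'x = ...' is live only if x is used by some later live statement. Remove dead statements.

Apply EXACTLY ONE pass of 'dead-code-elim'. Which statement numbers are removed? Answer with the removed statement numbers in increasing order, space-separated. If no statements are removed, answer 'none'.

Backward liveness scan:
Stmt 1 'x = 4': DEAD (x not in live set [])
Stmt 2 'u = 5': DEAD (u not in live set [])
Stmt 3 'y = 8': DEAD (y not in live set [])
Stmt 4 'b = 5': KEEP (b is live); live-in = []
Stmt 5 't = 8 * b': KEEP (t is live); live-in = ['b']
Stmt 6 'a = 8 * b': DEAD (a not in live set ['t'])
Stmt 7 'return t': KEEP (return); live-in = ['t']
Removed statement numbers: [1, 2, 3, 6]
Surviving IR:
  b = 5
  t = 8 * b
  return t

Answer: 1 2 3 6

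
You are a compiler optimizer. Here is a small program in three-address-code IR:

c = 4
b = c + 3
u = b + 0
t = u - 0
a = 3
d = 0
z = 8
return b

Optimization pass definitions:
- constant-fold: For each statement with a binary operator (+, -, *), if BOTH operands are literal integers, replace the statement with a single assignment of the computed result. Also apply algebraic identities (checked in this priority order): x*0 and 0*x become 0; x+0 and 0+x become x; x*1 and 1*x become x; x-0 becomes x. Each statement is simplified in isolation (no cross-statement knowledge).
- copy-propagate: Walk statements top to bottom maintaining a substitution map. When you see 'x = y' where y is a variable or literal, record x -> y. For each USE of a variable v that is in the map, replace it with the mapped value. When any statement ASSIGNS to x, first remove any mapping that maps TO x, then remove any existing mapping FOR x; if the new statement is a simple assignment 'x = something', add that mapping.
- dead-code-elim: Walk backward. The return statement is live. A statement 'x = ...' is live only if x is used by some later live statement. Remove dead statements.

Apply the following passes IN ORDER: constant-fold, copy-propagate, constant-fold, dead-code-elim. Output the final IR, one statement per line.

Initial IR:
  c = 4
  b = c + 3
  u = b + 0
  t = u - 0
  a = 3
  d = 0
  z = 8
  return b
After constant-fold (8 stmts):
  c = 4
  b = c + 3
  u = b
  t = u
  a = 3
  d = 0
  z = 8
  return b
After copy-propagate (8 stmts):
  c = 4
  b = 4 + 3
  u = b
  t = b
  a = 3
  d = 0
  z = 8
  return b
After constant-fold (8 stmts):
  c = 4
  b = 7
  u = b
  t = b
  a = 3
  d = 0
  z = 8
  return b
After dead-code-elim (2 stmts):
  b = 7
  return b

Answer: b = 7
return b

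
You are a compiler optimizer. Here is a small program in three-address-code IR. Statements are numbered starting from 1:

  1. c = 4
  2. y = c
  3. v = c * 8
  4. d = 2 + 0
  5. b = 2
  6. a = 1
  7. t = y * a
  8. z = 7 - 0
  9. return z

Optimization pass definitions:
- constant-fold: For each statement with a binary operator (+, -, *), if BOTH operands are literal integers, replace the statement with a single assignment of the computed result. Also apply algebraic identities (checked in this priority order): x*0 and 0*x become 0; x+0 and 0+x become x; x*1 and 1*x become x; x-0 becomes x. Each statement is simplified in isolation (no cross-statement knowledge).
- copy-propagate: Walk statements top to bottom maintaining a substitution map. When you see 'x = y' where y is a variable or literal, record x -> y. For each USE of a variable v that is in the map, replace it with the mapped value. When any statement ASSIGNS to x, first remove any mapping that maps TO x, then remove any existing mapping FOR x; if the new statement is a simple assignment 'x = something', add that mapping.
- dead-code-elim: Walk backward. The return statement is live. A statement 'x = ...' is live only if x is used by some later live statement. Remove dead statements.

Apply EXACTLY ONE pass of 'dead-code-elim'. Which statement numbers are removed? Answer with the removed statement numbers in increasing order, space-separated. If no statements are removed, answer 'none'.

Answer: 1 2 3 4 5 6 7

Derivation:
Backward liveness scan:
Stmt 1 'c = 4': DEAD (c not in live set [])
Stmt 2 'y = c': DEAD (y not in live set [])
Stmt 3 'v = c * 8': DEAD (v not in live set [])
Stmt 4 'd = 2 + 0': DEAD (d not in live set [])
Stmt 5 'b = 2': DEAD (b not in live set [])
Stmt 6 'a = 1': DEAD (a not in live set [])
Stmt 7 't = y * a': DEAD (t not in live set [])
Stmt 8 'z = 7 - 0': KEEP (z is live); live-in = []
Stmt 9 'return z': KEEP (return); live-in = ['z']
Removed statement numbers: [1, 2, 3, 4, 5, 6, 7]
Surviving IR:
  z = 7 - 0
  return z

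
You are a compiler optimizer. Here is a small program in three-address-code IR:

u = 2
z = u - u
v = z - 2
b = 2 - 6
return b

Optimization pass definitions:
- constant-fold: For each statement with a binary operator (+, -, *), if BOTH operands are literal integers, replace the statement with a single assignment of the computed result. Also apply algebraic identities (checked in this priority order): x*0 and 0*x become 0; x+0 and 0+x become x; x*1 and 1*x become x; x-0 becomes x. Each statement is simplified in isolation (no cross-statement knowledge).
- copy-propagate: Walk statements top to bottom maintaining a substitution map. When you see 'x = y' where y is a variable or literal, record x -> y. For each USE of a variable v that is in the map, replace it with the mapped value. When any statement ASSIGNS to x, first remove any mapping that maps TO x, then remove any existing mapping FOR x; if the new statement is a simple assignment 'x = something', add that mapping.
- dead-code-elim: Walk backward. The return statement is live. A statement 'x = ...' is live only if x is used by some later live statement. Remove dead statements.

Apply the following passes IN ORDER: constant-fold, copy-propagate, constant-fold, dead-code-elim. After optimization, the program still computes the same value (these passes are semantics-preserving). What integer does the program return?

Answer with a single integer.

Answer: -4

Derivation:
Initial IR:
  u = 2
  z = u - u
  v = z - 2
  b = 2 - 6
  return b
After constant-fold (5 stmts):
  u = 2
  z = u - u
  v = z - 2
  b = -4
  return b
After copy-propagate (5 stmts):
  u = 2
  z = 2 - 2
  v = z - 2
  b = -4
  return -4
After constant-fold (5 stmts):
  u = 2
  z = 0
  v = z - 2
  b = -4
  return -4
After dead-code-elim (1 stmts):
  return -4
Evaluate:
  u = 2  =>  u = 2
  z = u - u  =>  z = 0
  v = z - 2  =>  v = -2
  b = 2 - 6  =>  b = -4
  return b = -4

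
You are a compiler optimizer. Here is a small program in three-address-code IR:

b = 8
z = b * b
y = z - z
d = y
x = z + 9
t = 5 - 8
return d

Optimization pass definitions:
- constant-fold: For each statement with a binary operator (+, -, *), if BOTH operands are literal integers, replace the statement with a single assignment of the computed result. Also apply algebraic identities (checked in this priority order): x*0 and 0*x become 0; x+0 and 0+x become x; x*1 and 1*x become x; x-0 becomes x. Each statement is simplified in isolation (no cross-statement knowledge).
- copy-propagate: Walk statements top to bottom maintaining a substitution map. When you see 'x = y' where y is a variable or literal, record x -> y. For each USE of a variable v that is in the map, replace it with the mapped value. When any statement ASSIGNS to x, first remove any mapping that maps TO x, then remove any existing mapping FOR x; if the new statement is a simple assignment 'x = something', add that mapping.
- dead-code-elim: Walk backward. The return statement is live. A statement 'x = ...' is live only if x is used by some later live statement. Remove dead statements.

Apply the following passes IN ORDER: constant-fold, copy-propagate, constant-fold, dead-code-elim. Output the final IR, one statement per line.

Answer: z = 64
y = z - z
return y

Derivation:
Initial IR:
  b = 8
  z = b * b
  y = z - z
  d = y
  x = z + 9
  t = 5 - 8
  return d
After constant-fold (7 stmts):
  b = 8
  z = b * b
  y = z - z
  d = y
  x = z + 9
  t = -3
  return d
After copy-propagate (7 stmts):
  b = 8
  z = 8 * 8
  y = z - z
  d = y
  x = z + 9
  t = -3
  return y
After constant-fold (7 stmts):
  b = 8
  z = 64
  y = z - z
  d = y
  x = z + 9
  t = -3
  return y
After dead-code-elim (3 stmts):
  z = 64
  y = z - z
  return y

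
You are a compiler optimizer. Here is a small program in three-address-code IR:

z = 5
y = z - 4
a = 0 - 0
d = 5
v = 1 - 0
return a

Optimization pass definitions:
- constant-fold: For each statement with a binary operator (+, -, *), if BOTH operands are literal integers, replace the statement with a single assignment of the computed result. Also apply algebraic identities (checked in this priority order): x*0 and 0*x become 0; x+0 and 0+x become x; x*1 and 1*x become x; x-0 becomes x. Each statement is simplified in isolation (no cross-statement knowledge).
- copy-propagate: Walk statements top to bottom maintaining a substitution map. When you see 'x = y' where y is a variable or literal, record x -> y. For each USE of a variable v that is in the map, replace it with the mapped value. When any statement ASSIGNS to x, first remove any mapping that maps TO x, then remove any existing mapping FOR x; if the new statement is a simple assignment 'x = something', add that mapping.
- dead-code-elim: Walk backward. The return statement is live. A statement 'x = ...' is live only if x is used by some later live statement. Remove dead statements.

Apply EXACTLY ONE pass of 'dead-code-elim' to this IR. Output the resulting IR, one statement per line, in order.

Applying dead-code-elim statement-by-statement:
  [6] return a  -> KEEP (return); live=['a']
  [5] v = 1 - 0  -> DEAD (v not live)
  [4] d = 5  -> DEAD (d not live)
  [3] a = 0 - 0  -> KEEP; live=[]
  [2] y = z - 4  -> DEAD (y not live)
  [1] z = 5  -> DEAD (z not live)
Result (2 stmts):
  a = 0 - 0
  return a

Answer: a = 0 - 0
return a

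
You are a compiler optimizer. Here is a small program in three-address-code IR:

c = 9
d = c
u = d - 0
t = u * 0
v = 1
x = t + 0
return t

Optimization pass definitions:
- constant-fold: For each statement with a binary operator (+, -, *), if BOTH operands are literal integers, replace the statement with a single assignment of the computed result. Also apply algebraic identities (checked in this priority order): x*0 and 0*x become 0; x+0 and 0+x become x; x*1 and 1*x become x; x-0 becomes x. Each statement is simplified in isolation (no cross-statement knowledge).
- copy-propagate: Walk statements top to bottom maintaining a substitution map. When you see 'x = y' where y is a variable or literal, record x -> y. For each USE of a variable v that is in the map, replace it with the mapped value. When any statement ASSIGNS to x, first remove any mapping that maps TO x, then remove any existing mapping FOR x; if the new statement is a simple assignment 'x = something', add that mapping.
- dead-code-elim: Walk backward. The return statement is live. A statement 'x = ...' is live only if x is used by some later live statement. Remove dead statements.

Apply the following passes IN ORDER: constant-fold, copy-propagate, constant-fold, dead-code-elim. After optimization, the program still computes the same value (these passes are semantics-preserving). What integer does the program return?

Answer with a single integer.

Initial IR:
  c = 9
  d = c
  u = d - 0
  t = u * 0
  v = 1
  x = t + 0
  return t
After constant-fold (7 stmts):
  c = 9
  d = c
  u = d
  t = 0
  v = 1
  x = t
  return t
After copy-propagate (7 stmts):
  c = 9
  d = 9
  u = 9
  t = 0
  v = 1
  x = 0
  return 0
After constant-fold (7 stmts):
  c = 9
  d = 9
  u = 9
  t = 0
  v = 1
  x = 0
  return 0
After dead-code-elim (1 stmts):
  return 0
Evaluate:
  c = 9  =>  c = 9
  d = c  =>  d = 9
  u = d - 0  =>  u = 9
  t = u * 0  =>  t = 0
  v = 1  =>  v = 1
  x = t + 0  =>  x = 0
  return t = 0

Answer: 0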